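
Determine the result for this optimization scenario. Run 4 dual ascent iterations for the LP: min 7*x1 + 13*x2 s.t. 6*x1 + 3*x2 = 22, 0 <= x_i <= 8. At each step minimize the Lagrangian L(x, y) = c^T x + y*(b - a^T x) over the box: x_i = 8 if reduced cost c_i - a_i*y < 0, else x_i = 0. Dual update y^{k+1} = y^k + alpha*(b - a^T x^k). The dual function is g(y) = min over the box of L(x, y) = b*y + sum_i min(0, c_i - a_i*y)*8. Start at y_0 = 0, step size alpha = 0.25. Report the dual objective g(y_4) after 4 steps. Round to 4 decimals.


Dual ascent for LP: min 7*x1 + 13*x2, 6*x1 + 3*x2 = 22, 0 <= x_i <= 8
Step 1: y^k = 0.0, reduced costs: (7.0, 13.0)
  x^k = (0.0, 0.0), subgradient = b - a^T x = 22.0
  y^{k+1} = 0.0 + 0.25*22.0 = 5.5
Step 2: y^k = 5.5, reduced costs: (-26.0, -3.5)
  x^k = (8.0, 8.0), subgradient = b - a^T x = -50.0
  y^{k+1} = 5.5 + 0.25*-50.0 = -7.0
Step 3: y^k = -7.0, reduced costs: (49.0, 34.0)
  x^k = (0.0, 0.0), subgradient = b - a^T x = 22.0
  y^{k+1} = -7.0 + 0.25*22.0 = -1.5
Step 4: y^k = -1.5, reduced costs: (16.0, 17.5)
  x^k = (0.0, 0.0), subgradient = b - a^T x = 22.0
  y^{k+1} = -1.5 + 0.25*22.0 = 4.0
Dual objective at y_4 = 4.0: reduced costs (-17.0, 1.0), box minimizer x = (8.0, 0.0)
g(y_4) = b*y + (c1 - a1*y)*x1 + (c2 - a2*y)*x2 = 22*4.0 + (-17.0)*8.0 + 1.0*0.0 = 88.0 - 136.0 + 0.0 = -48.0


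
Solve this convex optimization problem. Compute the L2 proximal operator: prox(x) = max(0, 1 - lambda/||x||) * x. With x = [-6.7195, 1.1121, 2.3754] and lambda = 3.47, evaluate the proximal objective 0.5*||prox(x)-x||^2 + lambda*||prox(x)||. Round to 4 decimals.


Step 1: Compute ||x||.
||x|| = 7.2132
Step 2: Compute scaling factor.
scale = max(0, 1 - 3.47/7.2132) = 0.5189
Step 3: prox(x) = [-3.487, 0.5771, 1.2327]
||prox(x)|| = 3.7432
Step 4: Proximal objective.
0.5*||prox-x||^2 = 6.0205
lambda*||prox|| = 12.9889
Total = 19.0095


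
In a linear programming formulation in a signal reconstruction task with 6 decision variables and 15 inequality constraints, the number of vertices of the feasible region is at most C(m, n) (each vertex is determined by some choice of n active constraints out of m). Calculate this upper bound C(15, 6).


Each vertex corresponds to some choice of n active constraints out of m, so the number of vertices is at most C(m, n) = m! / (n!(m-n)!).
m = 15, n = 6
Numerator: 15 * 14 * 13 * 12 * 11 * 10
Denominator: 6! = 720
C(15, 6) = 5005


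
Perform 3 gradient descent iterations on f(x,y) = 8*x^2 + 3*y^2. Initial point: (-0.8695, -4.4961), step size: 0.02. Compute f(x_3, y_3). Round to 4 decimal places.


Gradient descent on f(x,y) = 8*x^2 + 3*y^2.
Starting point: (-0.8695, -4.4961), alpha = 0.02
Step 1: grad_x = 2*8*-0.8695 = -13.912, grad_y = 2*3*-4.4961 = -26.9766
  x_1 = -0.8695 - 0.02*-13.912 = -0.5913
  y_1 = -4.4961 - 0.02*-26.9766 = -3.9566
Step 2: grad_x = 2*8*-0.5913 = -9.4602, grad_y = 2*3*-3.9566 = -23.7394
  x_2 = -0.5913 - 0.02*-9.4602 = -0.4021
  y_2 = -3.9566 - 0.02*-23.7394 = -3.4818
Step 3: grad_x = 2*8*-0.4021 = -6.4329, grad_y = 2*3*-3.4818 = -20.8907
  x_3 = -0.4021 - 0.02*-6.4329 = -0.2734
  y_3 = -3.4818 - 0.02*-20.8907 = -3.064
f(-0.2734, -3.064) = 8*(-0.2734)^2 + 3*(-3.064)^2 = 28.7616


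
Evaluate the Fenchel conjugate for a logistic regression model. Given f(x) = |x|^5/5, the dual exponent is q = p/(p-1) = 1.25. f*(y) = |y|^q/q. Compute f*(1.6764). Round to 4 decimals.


The conjugate exponent q satisfies 1/p + 1/q = 1.
p = 5, so q = 5/(5 - 1) = 1.25
|y|^q = 1.6764^1.25 = 1.9075
f*(1.6764) = 1.9075 / 1.25 = 1.526


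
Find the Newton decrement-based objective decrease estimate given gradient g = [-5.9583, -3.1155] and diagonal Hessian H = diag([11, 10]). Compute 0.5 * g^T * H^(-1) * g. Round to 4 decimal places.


Step 1: H is diagonal, so H^(-1) * g = [-0.5417, -0.3116].
Step 2: g^T H^(-1) g = sum_i g_i^2 / H_ii
  = (-5.9583)^2/11 + (-3.1155)^2/10
  = 3.2274 + 0.9706 = 4.198
Step 3: Objective decrease = 0.5 * g^T H^(-1) g = 2.099


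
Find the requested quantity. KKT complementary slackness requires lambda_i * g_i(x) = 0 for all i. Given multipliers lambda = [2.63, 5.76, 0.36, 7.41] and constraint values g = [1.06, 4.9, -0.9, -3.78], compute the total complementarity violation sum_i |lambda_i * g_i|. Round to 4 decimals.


KKT complementary slackness check:
lambda_1 * g_1 = 2.63 * 1.06 = 2.7878
lambda_2 * g_2 = 5.76 * 4.9 = 28.224
lambda_3 * g_3 = 0.36 * -0.9 = -0.324
lambda_4 * g_4 = 7.41 * -3.78 = -28.0098
Total violation = 2.7878 + 28.224 + 0.324 + 28.0098 = 59.3456


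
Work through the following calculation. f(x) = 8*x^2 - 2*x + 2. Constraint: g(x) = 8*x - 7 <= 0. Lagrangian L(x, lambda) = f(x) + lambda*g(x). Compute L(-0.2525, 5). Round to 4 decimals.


Step 1: Evaluate f(x).
f(-0.2525) = 8*(-0.2525)^2 - 2*(-0.2525) + 2 = 3.0151
Step 2: Evaluate g(x).
g(-0.2525) = 8*-0.2525 - 7 = -9.02
Step 3: Compute Lagrangian.
L = 3.0151 + 5*-9.02 = -42.085


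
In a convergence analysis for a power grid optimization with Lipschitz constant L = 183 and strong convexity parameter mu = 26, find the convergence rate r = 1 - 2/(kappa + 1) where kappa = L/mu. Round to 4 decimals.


Step 1: Compute the condition number.
kappa = L/mu = 183/26 = 7.0385
Step 2: Compute the convergence rate.
r = 1 - 2/(kappa + 1) = 1 - 2*mu/(L + mu) = (L - mu)/(L + mu) = 157/209 = 0.7512


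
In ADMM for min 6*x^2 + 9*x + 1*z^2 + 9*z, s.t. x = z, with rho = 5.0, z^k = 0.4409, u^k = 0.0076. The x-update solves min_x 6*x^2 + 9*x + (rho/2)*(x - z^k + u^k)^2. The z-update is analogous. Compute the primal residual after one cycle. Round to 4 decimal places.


ADMM iteration with rho = 5.0, z^k = 0.4409, u^k = 0.0076
Step 1: x-update.
Minimize 6*x^2 + 9*x + (5.0/2)*(x - 0.4409 + 0.0076)^2
FOC: (2*6 + 5.0)*x = -9 + 5.0*(0.4409 - 0.0076)
x^{k+1} = -0.402
Step 2: z-update.
Minimize 1*z^2 + 9*z + (5.0/2)*(-0.402 - z + 0.0076)^2
FOC: (2*1 + 5.0)*z = -9 + 5.0*(-0.402 + 0.0076)
z^{k+1} = -1.5674
Step 3: u-update.
u^{k+1} = 0.0076 - 0.402 + 1.5674 = 1.173
Step 4: Primal residual = |-0.402 + 1.5674| = 1.1654


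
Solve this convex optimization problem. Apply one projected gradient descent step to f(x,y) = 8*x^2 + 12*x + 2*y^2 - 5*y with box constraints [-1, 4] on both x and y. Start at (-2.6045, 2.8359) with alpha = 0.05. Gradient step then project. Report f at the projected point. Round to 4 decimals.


Step 1: Compute gradient at (-2.6045, 2.8359).
grad_x = 2*8*-2.6045 + 12 = -29.672
grad_y = 2*2*2.8359 - 5 = 6.3436
Step 2: Gradient step.
x_raw = -2.6045 - 0.05*-29.672 = -1.1209
y_raw = 2.8359 - 0.05*6.3436 = 2.5187
Step 3: Project onto [-1, 4].
x_proj = clip(-1.1209) = -1.0
y_proj = clip(2.5187) = 2.5187
Step 4: Evaluate f.
f(-1.0, 2.5187) = -3.9057


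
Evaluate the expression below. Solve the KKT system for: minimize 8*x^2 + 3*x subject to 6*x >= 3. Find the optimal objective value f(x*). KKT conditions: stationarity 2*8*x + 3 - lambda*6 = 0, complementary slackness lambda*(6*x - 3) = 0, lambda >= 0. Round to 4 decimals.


Step 1: Try lambda = 0 (constraint inactive).
x_unc = -3/(2*8) = -0.1875
Check: 6*-0.1875 = -1.125 < 3 -- violated!
Step 2: Constraint must be active: 6*x = 3
x* = 3/6 = 0.5
lambda = (2*8*0.5 + 3)/6 = 1.8333
Step 3: Compute optimal value.
f(x*) = 8*0.5^2 + 3*0.5 = 3.5


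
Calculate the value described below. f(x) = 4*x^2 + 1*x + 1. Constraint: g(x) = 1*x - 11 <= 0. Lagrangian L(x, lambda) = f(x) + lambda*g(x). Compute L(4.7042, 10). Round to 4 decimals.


Step 1: Evaluate f(x).
f(4.7042) = 4*4.7042^2 + 1*4.7042 + 1 = 94.2222
Step 2: Evaluate g(x).
g(4.7042) = 1*4.7042 - 11 = -6.2958
Step 3: Compute Lagrangian.
L = 94.2222 + 10*-6.2958 = 31.2642


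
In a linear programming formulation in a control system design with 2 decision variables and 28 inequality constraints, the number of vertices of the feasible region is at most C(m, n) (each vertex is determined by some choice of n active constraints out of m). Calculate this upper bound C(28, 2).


Each vertex corresponds to some choice of n active constraints out of m, so the number of vertices is at most C(m, n) = m! / (n!(m-n)!).
m = 28, n = 2
Numerator: 28 * 27
Denominator: 2! = 2
C(28, 2) = 378


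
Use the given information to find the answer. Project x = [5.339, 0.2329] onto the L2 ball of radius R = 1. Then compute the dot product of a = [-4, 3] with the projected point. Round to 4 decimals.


Step 1: Compute ||x|| (intermediates to 6 decimals).
||x|| = sqrt(5.339^2 + 0.2329^2) = 5.344077
Step 2: Project.
Since ||x|| > R, scale = R/||x|| = 1/5.344077 = 0.187123, proj(x) = scale * x
proj(x) = [0.99905, 0.043581]
Step 3: Dot product.
a^T * proj(x) = -4*0.99905 + 3*0.043581 = -3.8655


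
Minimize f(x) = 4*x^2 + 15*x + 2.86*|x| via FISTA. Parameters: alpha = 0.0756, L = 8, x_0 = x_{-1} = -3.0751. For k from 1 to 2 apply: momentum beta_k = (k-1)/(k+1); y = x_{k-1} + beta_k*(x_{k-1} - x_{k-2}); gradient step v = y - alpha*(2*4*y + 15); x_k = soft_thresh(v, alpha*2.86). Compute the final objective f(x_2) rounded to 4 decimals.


FISTA on f(x) = 4*x^2 + 15*x + 2.86*|x|
L = 8, alpha = 0.0756
Iteration 1: beta = 0.0, y = -3.0751 + 0.0*(-3.0751 + 3.0751) = -3.0751
  grad(y) = -9.6008, v = y - alpha*grad = -2.3493
  prox(v) = soft_thresh(-2.3493, 0.2162) = -2.1331
Iteration 2: beta = 0.3333, y = -2.1331 + 0.3333*(-2.1331 + 3.0751) = -1.8191
  grad(y) = 0.4476, v = y - alpha*grad = -1.8529
  prox(v) = soft_thresh(-1.8529, 0.2162) = -1.6367
f(x_2) = 4*(-1.6367)^2 + 15*(-1.6367) + 2.86*|-1.6367| = -9.1544


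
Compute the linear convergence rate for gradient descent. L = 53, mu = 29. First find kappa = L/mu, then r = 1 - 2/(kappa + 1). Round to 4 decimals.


Step 1: Compute the condition number.
kappa = L/mu = 53/29 = 1.8276
Step 2: Compute the convergence rate.
r = 1 - 2/(kappa + 1) = 1 - 2*mu/(L + mu) = (L - mu)/(L + mu) = 24/82 = 0.2927


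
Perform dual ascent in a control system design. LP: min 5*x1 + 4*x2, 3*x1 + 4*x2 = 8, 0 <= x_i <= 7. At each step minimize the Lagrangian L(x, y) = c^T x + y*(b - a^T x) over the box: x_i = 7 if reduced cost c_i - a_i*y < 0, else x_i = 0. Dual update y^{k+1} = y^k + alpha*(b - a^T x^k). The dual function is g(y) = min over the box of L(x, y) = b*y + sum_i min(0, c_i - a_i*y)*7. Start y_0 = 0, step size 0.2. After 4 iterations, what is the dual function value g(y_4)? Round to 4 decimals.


Dual ascent for LP: min 5*x1 + 4*x2, 3*x1 + 4*x2 = 8, 0 <= x_i <= 7
Step 1: y^k = 0.0, reduced costs: (5.0, 4.0)
  x^k = (0.0, 0.0), subgradient = b - a^T x = 8.0
  y^{k+1} = 0.0 + 0.2*8.0 = 1.6
Step 2: y^k = 1.6, reduced costs: (0.2, -2.4)
  x^k = (0.0, 7.0), subgradient = b - a^T x = -20.0
  y^{k+1} = 1.6 + 0.2*-20.0 = -2.4
Step 3: y^k = -2.4, reduced costs: (12.2, 13.6)
  x^k = (0.0, 0.0), subgradient = b - a^T x = 8.0
  y^{k+1} = -2.4 + 0.2*8.0 = -0.8
Step 4: y^k = -0.8, reduced costs: (7.4, 7.2)
  x^k = (0.0, 0.0), subgradient = b - a^T x = 8.0
  y^{k+1} = -0.8 + 0.2*8.0 = 0.8
Dual objective at y_4 = 0.8: reduced costs (2.6, 0.8), box minimizer x = (0.0, 0.0)
g(y_4) = b*y + (c1 - a1*y)*x1 + (c2 - a2*y)*x2 = 8*0.8 + 2.6*0.0 + 0.8*0.0 = 6.4 + 0.0 + 0.0 = 6.4


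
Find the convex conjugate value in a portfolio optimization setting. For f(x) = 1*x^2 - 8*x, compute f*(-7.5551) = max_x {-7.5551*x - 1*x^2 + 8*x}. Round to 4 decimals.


f*(y) = sup_x {y*x - a*x^2 - b*x} = sup_x {(y-b)*x - a*x^2}
FOC: (y - b) - 2a*x = 0 => x* = (y - b)/(2a)
x* = (-7.5551 + 8)/(2*1) = 0.2225
f*(-7.5551) = (y-b)^2/(4a) = (-7.5551 + 8)^2/(4*1)
= 0.1979/4 = 0.0495


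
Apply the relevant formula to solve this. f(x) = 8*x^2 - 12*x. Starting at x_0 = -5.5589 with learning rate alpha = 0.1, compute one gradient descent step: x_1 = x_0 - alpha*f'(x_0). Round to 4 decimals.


We compute the gradient at x_0 and apply the update.
f'(x) = 16*x - 12
f'(-5.5589) = 16*-5.5589 - 12 = -100.9424
x_1 = -5.5589 - 0.1*-100.9424 = 4.5353


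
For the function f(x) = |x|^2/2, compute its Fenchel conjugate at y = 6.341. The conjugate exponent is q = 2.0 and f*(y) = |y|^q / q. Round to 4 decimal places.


The conjugate exponent q satisfies 1/p + 1/q = 1.
p = 2, so q = 2/(2 - 1) = 2.0
|y|^q = 6.341^2.0 = 40.2083
f*(6.341) = 40.2083 / 2.0 = 20.1041


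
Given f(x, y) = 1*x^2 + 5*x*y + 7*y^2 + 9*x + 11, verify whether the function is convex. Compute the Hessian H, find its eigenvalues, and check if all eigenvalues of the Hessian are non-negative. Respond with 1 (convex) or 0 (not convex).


The Hessian of f(x,y) = 1*x^2 + 5*x*y + 7*y^2 + 9*x + 11 is:
H = [[2, 5], [5, 14]]
Trace = 2 + 14 = 16
Determinant = 2*14 - (5)^2 = 3
Discriminant = (16)^2 - 4*3 = 244.0
Eigenvalues: lambda_1 = 0.1898, lambda_2 = 15.8102
The function is convex.

1


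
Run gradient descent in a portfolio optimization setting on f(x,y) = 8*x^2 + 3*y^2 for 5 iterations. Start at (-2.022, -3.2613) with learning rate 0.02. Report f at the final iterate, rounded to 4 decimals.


Gradient descent on f(x,y) = 8*x^2 + 3*y^2.
Starting point: (-2.022, -3.2613), alpha = 0.02
Step 1: grad_x = 2*8*-2.022 = -32.352, grad_y = 2*3*-3.2613 = -19.5678
  x_1 = -2.022 - 0.02*-32.352 = -1.375
  y_1 = -3.2613 - 0.02*-19.5678 = -2.8699
Step 2: grad_x = 2*8*-1.375 = -21.9994, grad_y = 2*3*-2.8699 = -17.2197
  x_2 = -1.375 - 0.02*-21.9994 = -0.935
  y_2 = -2.8699 - 0.02*-17.2197 = -2.5256
Step 3: grad_x = 2*8*-0.935 = -14.9596, grad_y = 2*3*-2.5256 = -15.1533
  x_3 = -0.935 - 0.02*-14.9596 = -0.6358
  y_3 = -2.5256 - 0.02*-15.1533 = -2.2225
Step 4: grad_x = 2*8*-0.6358 = -10.1725, grad_y = 2*3*-2.2225 = -13.3349
  x_4 = -0.6358 - 0.02*-10.1725 = -0.4323
  y_4 = -2.2225 - 0.02*-13.3349 = -1.9558
Step 5: grad_x = 2*8*-0.4323 = -6.9173, grad_y = 2*3*-1.9558 = -11.7347
  x_5 = -0.4323 - 0.02*-6.9173 = -0.294
  y_5 = -1.9558 - 0.02*-11.7347 = -1.7211
f(-0.294, -1.7211) = 8*(-0.294)^2 + 3*(-1.7211)^2 = 9.5779


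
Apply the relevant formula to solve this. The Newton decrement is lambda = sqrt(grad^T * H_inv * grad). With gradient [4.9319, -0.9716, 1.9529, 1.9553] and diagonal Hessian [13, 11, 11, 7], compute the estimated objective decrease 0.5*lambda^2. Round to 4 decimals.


Step 1: H is diagonal, so H^(-1) * g = [0.3794, -0.0883, 0.1775, 0.2793].
Step 2: g^T H^(-1) g = sum_i g_i^2 / H_ii
  = (4.9319)^2/13 + (-0.9716)^2/11 + (1.9529)^2/11 + (1.9553)^2/7
  = 1.871 + 0.0858 + 0.3467 + 0.5462 = 2.8497
Step 3: Objective decrease = 0.5 * g^T H^(-1) g = 1.4249


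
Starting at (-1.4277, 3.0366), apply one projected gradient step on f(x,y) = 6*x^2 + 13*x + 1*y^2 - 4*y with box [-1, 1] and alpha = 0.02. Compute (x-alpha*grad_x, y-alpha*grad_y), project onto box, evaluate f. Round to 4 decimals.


Step 1: Compute gradient at (-1.4277, 3.0366).
grad_x = 2*6*-1.4277 + 13 = -4.1324
grad_y = 2*1*3.0366 - 4 = 2.0732
Step 2: Gradient step.
x_raw = -1.4277 - 0.02*-4.1324 = -1.3451
y_raw = 3.0366 - 0.02*2.0732 = 2.9951
Step 3: Project onto [-1, 1].
x_proj = clip(-1.3451) = -1.0
y_proj = clip(2.9951) = 1.0
Step 4: Evaluate f.
f(-1.0, 1.0) = -10.0


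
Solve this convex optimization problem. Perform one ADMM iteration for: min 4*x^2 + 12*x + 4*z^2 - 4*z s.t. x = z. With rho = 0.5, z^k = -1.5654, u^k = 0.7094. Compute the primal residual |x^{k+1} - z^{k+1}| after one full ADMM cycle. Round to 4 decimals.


ADMM iteration with rho = 0.5, z^k = -1.5654, u^k = 0.7094
Step 1: x-update.
Minimize 4*x^2 + 12*x + (0.5/2)*(x + 1.5654 + 0.7094)^2
FOC: (2*4 + 0.5)*x = -12 + 0.5*(-1.5654 - 0.7094)
x^{k+1} = -1.5456
Step 2: z-update.
Minimize 4*z^2 - 4*z + (0.5/2)*(-1.5456 - z + 0.7094)^2
FOC: (2*4 + 0.5)*z = 4 + 0.5*(-1.5456 + 0.7094)
z^{k+1} = 0.4214
Step 3: u-update.
u^{k+1} = 0.7094 - 1.5456 - 0.4214 = -1.2576
Step 4: Primal residual = |-1.5456 - 0.4214| = 1.967


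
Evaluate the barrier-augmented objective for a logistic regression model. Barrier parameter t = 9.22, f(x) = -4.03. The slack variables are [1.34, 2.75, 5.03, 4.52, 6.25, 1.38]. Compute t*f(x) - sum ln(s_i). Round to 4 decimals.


Step 1: Compute log-barrier.
ln values: [0.2927, 1.0116, 1.6154, 1.5085, 1.8326, 0.3221]
phi = -(0.2927 + 1.0116 + 1.6154 + 1.5085 + 1.8326 + 0.3221) = -6.5829
Step 2: Compute augmented objective.
t*f(x) = 9.22*-4.03 = -37.1566
Total = -37.1566 - 6.5829 = -43.7395


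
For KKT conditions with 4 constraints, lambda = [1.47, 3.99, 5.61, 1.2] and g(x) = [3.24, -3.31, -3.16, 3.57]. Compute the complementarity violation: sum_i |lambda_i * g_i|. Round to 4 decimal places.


KKT complementary slackness check:
lambda_1 * g_1 = 1.47 * 3.24 = 4.7628
lambda_2 * g_2 = 3.99 * -3.31 = -13.2069
lambda_3 * g_3 = 5.61 * -3.16 = -17.7276
lambda_4 * g_4 = 1.2 * 3.57 = 4.284
Total violation = 4.7628 + 13.2069 + 17.7276 + 4.284 = 39.9813


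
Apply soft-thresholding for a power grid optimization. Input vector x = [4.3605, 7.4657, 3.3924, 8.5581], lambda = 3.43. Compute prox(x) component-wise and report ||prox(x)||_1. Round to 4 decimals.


Soft-thresholding with lambda = 3.43:
prox(4.3605) = sign(4.3605)*max(|4.3605| - 3.43, 0) = 0.9305
prox(7.4657) = sign(7.4657)*max(|7.4657| - 3.43, 0) = 4.0357
prox(3.3924) = sign(3.3924)*max(|3.3924| - 3.43, 0) = 0.0
prox(8.5581) = sign(8.5581)*max(|8.5581| - 3.43, 0) = 5.1281
prox(x) = [0.9305, 4.0357, 0.0, 5.1281]
||prox(x)||_1 = 0.9305 + 4.0357 + 0.0 + 5.1281 = 10.0943


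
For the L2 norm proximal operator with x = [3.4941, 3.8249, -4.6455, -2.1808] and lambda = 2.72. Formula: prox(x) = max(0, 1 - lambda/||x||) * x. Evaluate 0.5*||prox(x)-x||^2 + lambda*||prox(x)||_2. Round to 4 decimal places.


Step 1: Compute ||x||.
||x|| = 7.2921
Step 2: Compute scaling factor.
scale = max(0, 1 - 2.72/7.2921) = 0.627
Step 3: prox(x) = [2.1908, 2.3982, -2.9127, -1.3674]
||prox(x)|| = 4.5721
Step 4: Proximal objective.
0.5*||prox-x||^2 = 3.6992
lambda*||prox|| = 12.4361
Total = 16.1354


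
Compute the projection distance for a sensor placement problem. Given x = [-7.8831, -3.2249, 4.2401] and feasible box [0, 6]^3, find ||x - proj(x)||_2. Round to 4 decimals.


Project each component onto [0, 6].
clip(-7.8831) = 0.0, clip(-3.2249) = 0.0, clip(4.2401) = 4.2401
Projection = [0.0, 0.0, 4.2401]
Squared diffs: [62.1433, 10.4, 0.0]
Distance = sqrt(72.5433) = 8.5172


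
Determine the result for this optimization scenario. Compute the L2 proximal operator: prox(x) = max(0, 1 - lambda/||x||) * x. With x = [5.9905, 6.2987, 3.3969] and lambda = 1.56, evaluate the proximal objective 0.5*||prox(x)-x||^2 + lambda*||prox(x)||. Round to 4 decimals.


Step 1: Compute ||x||.
||x|| = 9.3327
Step 2: Compute scaling factor.
scale = max(0, 1 - 1.56/9.3327) = 0.8328
Step 3: prox(x) = [4.9892, 5.2458, 2.8291]
||prox(x)|| = 7.7727
Step 4: Proximal objective.
0.5*||prox-x||^2 = 1.2168
lambda*||prox|| = 12.1254
Total = 13.3422


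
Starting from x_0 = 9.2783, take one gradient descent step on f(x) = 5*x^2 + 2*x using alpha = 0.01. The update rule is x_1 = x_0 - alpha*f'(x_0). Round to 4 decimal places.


We compute the gradient at x_0 and apply the update.
f'(x) = 10*x + 2
f'(9.2783) = 10*9.2783 + 2 = 94.783
x_1 = 9.2783 - 0.01*94.783 = 8.3305


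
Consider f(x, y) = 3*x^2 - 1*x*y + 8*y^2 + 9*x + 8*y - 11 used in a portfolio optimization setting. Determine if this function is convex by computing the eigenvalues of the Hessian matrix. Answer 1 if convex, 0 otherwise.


The Hessian of f(x,y) = 3*x^2 - 1*x*y + 8*y^2 + 9*x + 8*y - 11 is:
H = [[6, -1], [-1, 16]]
Trace = 6 + 16 = 22
Determinant = 6*16 - (-1)^2 = 95
Discriminant = (22)^2 - 4*95 = 104.0
Eigenvalues: lambda_1 = 5.901, lambda_2 = 16.099
The function is convex.

1


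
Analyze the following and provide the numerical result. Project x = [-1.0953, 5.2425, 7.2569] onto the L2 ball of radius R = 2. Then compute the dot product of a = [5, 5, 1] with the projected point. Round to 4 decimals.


Step 1: Compute ||x|| (intermediates to 6 decimals).
||x|| = sqrt((-1.0953)^2 + 5.2425^2 + 7.2569^2) = 9.019207
Step 2: Project.
Since ||x|| > R, scale = R/||x|| = 2/9.019207 = 0.221749, proj(x) = scale * x
proj(x) = [-0.242882, 1.162519, 1.60921]
Step 3: Dot product.
a^T * proj(x) = 5*(-0.242882) + 5*1.162519 + 1*1.60921 = 6.2074


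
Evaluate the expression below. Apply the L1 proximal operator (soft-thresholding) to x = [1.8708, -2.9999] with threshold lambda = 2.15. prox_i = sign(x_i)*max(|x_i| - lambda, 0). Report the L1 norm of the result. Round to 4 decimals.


Soft-thresholding with lambda = 2.15:
prox(1.8708) = sign(1.8708)*max(|1.8708| - 2.15, 0) = 0.0
prox(-2.9999) = sign(-2.9999)*max(|-2.9999| - 2.15, 0) = -0.8499
prox(x) = [0.0, -0.8499]
||prox(x)||_1 = 0.0 + 0.8499 = 0.8499


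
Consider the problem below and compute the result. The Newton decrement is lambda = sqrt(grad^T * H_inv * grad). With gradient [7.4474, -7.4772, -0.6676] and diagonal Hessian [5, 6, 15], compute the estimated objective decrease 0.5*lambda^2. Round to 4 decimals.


Step 1: H is diagonal, so H^(-1) * g = [1.4895, -1.2462, -0.0445].
Step 2: g^T H^(-1) g = sum_i g_i^2 / H_ii
  = (7.4474)^2/5 + (-7.4772)^2/6 + (-0.6676)^2/15
  = 11.0928 + 9.3181 + 0.0297 = 20.4406
Step 3: Objective decrease = 0.5 * g^T H^(-1) g = 10.2203


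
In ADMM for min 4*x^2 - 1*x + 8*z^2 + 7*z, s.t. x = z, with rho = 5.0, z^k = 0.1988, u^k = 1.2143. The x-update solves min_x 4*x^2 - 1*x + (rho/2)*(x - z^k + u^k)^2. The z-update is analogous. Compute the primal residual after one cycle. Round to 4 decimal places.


ADMM iteration with rho = 5.0, z^k = 0.1988, u^k = 1.2143
Step 1: x-update.
Minimize 4*x^2 - 1*x + (5.0/2)*(x - 0.1988 + 1.2143)^2
FOC: (2*4 + 5.0)*x = 1 + 5.0*(0.1988 - 1.2143)
x^{k+1} = -0.3137
Step 2: z-update.
Minimize 8*z^2 + 7*z + (5.0/2)*(-0.3137 - z + 1.2143)^2
FOC: (2*8 + 5.0)*z = -7 + 5.0*(-0.3137 + 1.2143)
z^{k+1} = -0.1189
Step 3: u-update.
u^{k+1} = 1.2143 - 0.3137 + 0.1189 = 1.0195
Step 4: Primal residual = |-0.3137 + 0.1189| = 0.1948


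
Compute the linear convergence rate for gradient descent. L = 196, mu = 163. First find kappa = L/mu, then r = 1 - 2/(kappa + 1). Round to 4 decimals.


Step 1: Compute the condition number.
kappa = L/mu = 196/163 = 1.2025
Step 2: Compute the convergence rate.
r = 1 - 2/(kappa + 1) = 1 - 2*mu/(L + mu) = (L - mu)/(L + mu) = 33/359 = 0.0919


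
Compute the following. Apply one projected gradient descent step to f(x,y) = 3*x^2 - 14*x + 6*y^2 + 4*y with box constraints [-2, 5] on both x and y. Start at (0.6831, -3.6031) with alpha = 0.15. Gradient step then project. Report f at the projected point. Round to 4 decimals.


Step 1: Compute gradient at (0.6831, -3.6031).
grad_x = 2*3*0.6831 - 14 = -9.9014
grad_y = 2*6*-3.6031 + 4 = -39.2372
Step 2: Gradient step.
x_raw = 0.6831 - 0.15*-9.9014 = 2.1683
y_raw = -3.6031 - 0.15*-39.2372 = 2.2825
Step 3: Project onto [-2, 5].
x_proj = clip(2.1683) = 2.1683
y_proj = clip(2.2825) = 2.2825
Step 4: Evaluate f.
f(2.1683, 2.2825) = 24.1366


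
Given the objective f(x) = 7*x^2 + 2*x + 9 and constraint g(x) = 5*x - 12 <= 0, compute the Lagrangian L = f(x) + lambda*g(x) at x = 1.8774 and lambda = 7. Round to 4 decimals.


Step 1: Evaluate f(x).
f(1.8774) = 7*1.8774^2 + 2*1.8774 + 9 = 37.4272
Step 2: Evaluate g(x).
g(1.8774) = 5*1.8774 - 12 = -2.613
Step 3: Compute Lagrangian.
L = 37.4272 + 7*-2.613 = 19.1362


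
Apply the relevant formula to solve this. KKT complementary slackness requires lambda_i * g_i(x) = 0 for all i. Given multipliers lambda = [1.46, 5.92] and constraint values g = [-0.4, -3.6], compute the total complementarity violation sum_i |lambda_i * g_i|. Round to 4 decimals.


KKT complementary slackness check:
lambda_1 * g_1 = 1.46 * -0.4 = -0.584
lambda_2 * g_2 = 5.92 * -3.6 = -21.312
Total violation = 0.584 + 21.312 = 21.896


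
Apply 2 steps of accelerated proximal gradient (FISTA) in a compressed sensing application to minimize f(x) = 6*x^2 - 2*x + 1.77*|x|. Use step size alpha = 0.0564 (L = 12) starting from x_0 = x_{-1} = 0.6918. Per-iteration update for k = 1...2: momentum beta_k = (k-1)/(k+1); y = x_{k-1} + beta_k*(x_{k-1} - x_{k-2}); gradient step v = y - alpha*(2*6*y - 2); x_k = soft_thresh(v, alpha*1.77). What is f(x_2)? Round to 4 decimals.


FISTA on f(x) = 6*x^2 - 2*x + 1.77*|x|
L = 12, alpha = 0.0564
Iteration 1: beta = 0.0, y = 0.6918 + 0.0*(0.6918 - 0.6918) = 0.6918
  grad(y) = 6.3016, v = y - alpha*grad = 0.3364
  prox(v) = soft_thresh(0.3364, 0.0998) = 0.2366
Iteration 2: beta = 0.3333, y = 0.2366 + 0.3333*(0.2366 - 0.6918) = 0.0848
  grad(y) = -0.9822, v = y - alpha*grad = 0.1402
  prox(v) = soft_thresh(0.1402, 0.0998) = 0.0404
f(x_2) = 6*0.0404^2 - 2*0.0404 + 1.77*|0.0404| = 0.0005


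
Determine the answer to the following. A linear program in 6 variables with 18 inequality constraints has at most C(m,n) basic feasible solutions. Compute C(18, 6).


Each vertex corresponds to some choice of n active constraints out of m, so the number of vertices is at most C(m, n) = m! / (n!(m-n)!).
m = 18, n = 6
Numerator: 18 * 17 * 16 * 15 * 14 * 13
Denominator: 6! = 720
C(18, 6) = 18564


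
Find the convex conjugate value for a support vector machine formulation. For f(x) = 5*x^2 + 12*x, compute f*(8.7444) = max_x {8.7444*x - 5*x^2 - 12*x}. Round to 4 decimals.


f*(y) = sup_x {y*x - a*x^2 - b*x} = sup_x {(y-b)*x - a*x^2}
FOC: (y - b) - 2a*x = 0 => x* = (y - b)/(2a)
x* = (8.7444 - 12)/(2*5) = -0.3256
f*(8.7444) = (y-b)^2/(4a) = (8.7444 - 12)^2/(4*5)
= 10.5989/20 = 0.5299


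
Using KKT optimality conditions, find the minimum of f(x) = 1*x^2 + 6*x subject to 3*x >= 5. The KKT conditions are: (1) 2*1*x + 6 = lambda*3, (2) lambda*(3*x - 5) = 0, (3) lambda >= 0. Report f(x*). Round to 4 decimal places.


Step 1: Try lambda = 0 (constraint inactive).
x_unc = -6/(2*1) = -3.0
Check: 3*-3.0 = -9.0 < 5 -- violated!
Step 2: Constraint must be active: 3*x = 5
x* = 5/3 = 1.6667 (rounded; the exact value 5/3 is used below)
lambda = (2*1*(5/3) + 6)/3 = 3.1111
Step 3: Compute optimal value.
f(x*) = 1*(5/3)^2 + 6*(5/3) = 12.7778


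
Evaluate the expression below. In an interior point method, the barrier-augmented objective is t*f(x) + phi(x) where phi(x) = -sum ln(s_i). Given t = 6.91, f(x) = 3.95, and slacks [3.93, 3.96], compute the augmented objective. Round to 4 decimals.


Step 1: Compute log-barrier.
ln values: [1.3686, 1.3762]
phi = -(1.3686 + 1.3762) = -2.7449
Step 2: Compute augmented objective.
t*f(x) = 6.91*3.95 = 27.2945
Total = 27.2945 - 2.7449 = 24.5496


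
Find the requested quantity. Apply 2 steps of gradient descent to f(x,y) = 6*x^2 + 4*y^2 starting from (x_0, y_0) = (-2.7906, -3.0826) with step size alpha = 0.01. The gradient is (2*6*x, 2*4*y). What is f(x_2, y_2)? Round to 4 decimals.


Gradient descent on f(x,y) = 6*x^2 + 4*y^2.
Starting point: (-2.7906, -3.0826), alpha = 0.01
Step 1: grad_x = 2*6*-2.7906 = -33.4872, grad_y = 2*4*-3.0826 = -24.6608
  x_1 = -2.7906 - 0.01*-33.4872 = -2.4557
  y_1 = -3.0826 - 0.01*-24.6608 = -2.836
Step 2: grad_x = 2*6*-2.4557 = -29.4687, grad_y = 2*4*-2.836 = -22.6879
  x_2 = -2.4557 - 0.01*-29.4687 = -2.161
  y_2 = -2.836 - 0.01*-22.6879 = -2.6091
f(-2.161, -2.6091) = 6*(-2.161)^2 + 4*(-2.6091)^2 = 55.2505


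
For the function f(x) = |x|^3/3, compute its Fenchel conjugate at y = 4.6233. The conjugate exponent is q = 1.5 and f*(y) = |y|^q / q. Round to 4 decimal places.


The conjugate exponent q satisfies 1/p + 1/q = 1.
p = 3, so q = 3/(3 - 1) = 1.5
|y|^q = 4.6233^1.5 = 9.941
f*(4.6233) = 9.941 / 1.5 = 6.6273


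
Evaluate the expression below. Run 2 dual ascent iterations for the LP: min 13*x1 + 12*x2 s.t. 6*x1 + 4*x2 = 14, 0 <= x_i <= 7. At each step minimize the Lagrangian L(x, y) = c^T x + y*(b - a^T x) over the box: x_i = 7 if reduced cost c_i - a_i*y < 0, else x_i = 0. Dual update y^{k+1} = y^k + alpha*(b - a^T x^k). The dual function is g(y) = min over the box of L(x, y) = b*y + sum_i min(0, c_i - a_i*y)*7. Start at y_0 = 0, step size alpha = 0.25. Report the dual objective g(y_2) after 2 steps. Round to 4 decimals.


Dual ascent for LP: min 13*x1 + 12*x2, 6*x1 + 4*x2 = 14, 0 <= x_i <= 7
Step 1: y^k = 0.0, reduced costs: (13.0, 12.0)
  x^k = (0.0, 0.0), subgradient = b - a^T x = 14.0
  y^{k+1} = 0.0 + 0.25*14.0 = 3.5
Step 2: y^k = 3.5, reduced costs: (-8.0, -2.0)
  x^k = (7.0, 7.0), subgradient = b - a^T x = -56.0
  y^{k+1} = 3.5 + 0.25*-56.0 = -10.5
Dual objective at y_2 = -10.5: reduced costs (76.0, 54.0), box minimizer x = (0.0, 0.0)
g(y_2) = b*y + (c1 - a1*y)*x1 + (c2 - a2*y)*x2 = 14*(-10.5) + 76.0*0.0 + 54.0*0.0 = -147.0 + 0.0 + 0.0 = -147.0


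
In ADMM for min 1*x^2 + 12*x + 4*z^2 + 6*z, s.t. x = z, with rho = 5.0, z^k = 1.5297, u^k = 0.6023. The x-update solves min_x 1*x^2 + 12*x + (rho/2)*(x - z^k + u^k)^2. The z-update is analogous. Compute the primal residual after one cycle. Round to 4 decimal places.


ADMM iteration with rho = 5.0, z^k = 1.5297, u^k = 0.6023
Step 1: x-update.
Minimize 1*x^2 + 12*x + (5.0/2)*(x - 1.5297 + 0.6023)^2
FOC: (2*1 + 5.0)*x = -12 + 5.0*(1.5297 - 0.6023)
x^{k+1} = -1.0519
Step 2: z-update.
Minimize 4*z^2 + 6*z + (5.0/2)*(-1.0519 - z + 0.6023)^2
FOC: (2*4 + 5.0)*z = -6 + 5.0*(-1.0519 + 0.6023)
z^{k+1} = -0.6344
Step 3: u-update.
u^{k+1} = 0.6023 - 1.0519 + 0.6344 = 0.1849
Step 4: Primal residual = |-1.0519 + 0.6344| = 0.4174


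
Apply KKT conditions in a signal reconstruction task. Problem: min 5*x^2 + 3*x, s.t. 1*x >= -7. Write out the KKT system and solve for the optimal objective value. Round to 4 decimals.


Step 1: Try lambda = 0 (constraint inactive).
Stationarity: 2*5*x + 3 = 0
x* = -3/(2*5) = -0.3
Check constraint: 1*-0.3 = -0.3 >= -7 -- satisfied.
Step 2: Compute optimal value.
f(x*) = 5*(-0.3)^2 + 3*(-0.3) = -0.45


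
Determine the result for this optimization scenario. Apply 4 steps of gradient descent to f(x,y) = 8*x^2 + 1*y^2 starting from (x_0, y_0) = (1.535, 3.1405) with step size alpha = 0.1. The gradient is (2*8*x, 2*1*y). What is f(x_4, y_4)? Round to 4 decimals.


Gradient descent on f(x,y) = 8*x^2 + 1*y^2.
Starting point: (1.535, 3.1405), alpha = 0.1
Step 1: grad_x = 2*8*1.535 = 24.56, grad_y = 2*1*3.1405 = 6.281
  x_1 = 1.535 - 0.1*24.56 = -0.921
  y_1 = 3.1405 - 0.1*6.281 = 2.5124
Step 2: grad_x = 2*8*-0.921 = -14.736, grad_y = 2*1*2.5124 = 5.0248
  x_2 = -0.921 - 0.1*-14.736 = 0.5526
  y_2 = 2.5124 - 0.1*5.0248 = 2.0099
Step 3: grad_x = 2*8*0.5526 = 8.8416, grad_y = 2*1*2.0099 = 4.0198
  x_3 = 0.5526 - 0.1*8.8416 = -0.3316
  y_3 = 2.0099 - 0.1*4.0198 = 1.6079
Step 4: grad_x = 2*8*-0.3316 = -5.305, grad_y = 2*1*1.6079 = 3.2159
  x_4 = -0.3316 - 0.1*-5.305 = 0.1989
  y_4 = 1.6079 - 0.1*3.2159 = 1.2863
f(0.1989, 1.2863) = 8*0.1989^2 + 1*1.2863^2 = 1.9713


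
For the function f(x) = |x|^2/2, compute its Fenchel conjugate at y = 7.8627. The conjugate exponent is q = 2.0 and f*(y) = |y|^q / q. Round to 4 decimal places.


The conjugate exponent q satisfies 1/p + 1/q = 1.
p = 2, so q = 2/(2 - 1) = 2.0
|y|^q = 7.8627^2.0 = 61.8221
f*(7.8627) = 61.8221 / 2.0 = 30.911


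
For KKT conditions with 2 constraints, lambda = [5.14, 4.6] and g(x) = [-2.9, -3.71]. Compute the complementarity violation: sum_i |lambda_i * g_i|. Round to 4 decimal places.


KKT complementary slackness check:
lambda_1 * g_1 = 5.14 * -2.9 = -14.906
lambda_2 * g_2 = 4.6 * -3.71 = -17.066
Total violation = 14.906 + 17.066 = 31.972


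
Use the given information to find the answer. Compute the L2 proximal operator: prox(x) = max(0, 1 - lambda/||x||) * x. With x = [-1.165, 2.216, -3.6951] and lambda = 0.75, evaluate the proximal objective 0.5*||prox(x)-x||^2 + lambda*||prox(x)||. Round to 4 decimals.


Step 1: Compute ||x||.
||x|| = 4.4634
Step 2: Compute scaling factor.
scale = max(0, 1 - 0.75/4.4634) = 0.832
Step 3: prox(x) = [-0.9692, 1.8436, -3.0742]
||prox(x)|| = 3.7134
Step 4: Proximal objective.
0.5*||prox-x||^2 = 0.2813
lambda*||prox|| = 2.7851
Total = 3.0663


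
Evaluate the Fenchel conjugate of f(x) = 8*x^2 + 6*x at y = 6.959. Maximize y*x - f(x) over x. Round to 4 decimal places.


f*(y) = sup_x {y*x - a*x^2 - b*x} = sup_x {(y-b)*x - a*x^2}
FOC: (y - b) - 2a*x = 0 => x* = (y - b)/(2a)
x* = (6.959 - 6)/(2*8) = 0.0599
f*(6.959) = (y-b)^2/(4a) = (6.959 - 6)^2/(4*8)
= 0.9197/32 = 0.0287


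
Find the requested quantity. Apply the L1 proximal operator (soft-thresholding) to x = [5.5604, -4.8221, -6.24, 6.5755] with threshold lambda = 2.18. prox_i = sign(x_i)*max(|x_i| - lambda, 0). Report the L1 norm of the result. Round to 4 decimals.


Soft-thresholding with lambda = 2.18:
prox(5.5604) = sign(5.5604)*max(|5.5604| - 2.18, 0) = 3.3804
prox(-4.8221) = sign(-4.8221)*max(|-4.8221| - 2.18, 0) = -2.6421
prox(-6.24) = sign(-6.24)*max(|-6.24| - 2.18, 0) = -4.06
prox(6.5755) = sign(6.5755)*max(|6.5755| - 2.18, 0) = 4.3955
prox(x) = [3.3804, -2.6421, -4.06, 4.3955]
||prox(x)||_1 = 3.3804 + 2.6421 + 4.06 + 4.3955 = 14.478


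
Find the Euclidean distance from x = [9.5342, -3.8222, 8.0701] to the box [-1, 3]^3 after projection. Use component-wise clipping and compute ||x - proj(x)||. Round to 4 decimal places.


Project each component onto [-1, 3].
clip(9.5342) = 3.0, clip(-3.8222) = -1.0, clip(8.0701) = 3.0
Projection = [3.0, -1.0, 3.0]
Squared diffs: [42.6958, 7.9648, 25.7059]
Distance = sqrt(76.3665) = 8.7388


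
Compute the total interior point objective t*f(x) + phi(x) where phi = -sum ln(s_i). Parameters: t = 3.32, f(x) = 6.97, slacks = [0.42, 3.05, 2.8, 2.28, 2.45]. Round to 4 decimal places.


Step 1: Compute log-barrier.
ln values: [-0.8675, 1.1151, 1.0296, 0.8242, 0.8961]
phi = -(-0.8675 + 1.1151 + 1.0296 + 0.8242 + 0.8961) = -2.9975
Step 2: Compute augmented objective.
t*f(x) = 3.32*6.97 = 23.1404
Total = 23.1404 - 2.9975 = 20.1429


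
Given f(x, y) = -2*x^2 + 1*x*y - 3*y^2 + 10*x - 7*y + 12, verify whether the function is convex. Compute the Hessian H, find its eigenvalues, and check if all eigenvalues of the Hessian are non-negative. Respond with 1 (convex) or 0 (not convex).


The Hessian of f(x,y) = -2*x^2 + 1*x*y - 3*y^2 + 10*x - 7*y + 12 is:
H = [[-4, 1], [1, -6]]
Trace = -4 - 6 = -10
Determinant = -4*-6 - (1)^2 = 23
Discriminant = (-10)^2 - 4*23 = 8.0
Eigenvalues: lambda_1 = -6.4142, lambda_2 = -3.5858
The function is not convex.

0


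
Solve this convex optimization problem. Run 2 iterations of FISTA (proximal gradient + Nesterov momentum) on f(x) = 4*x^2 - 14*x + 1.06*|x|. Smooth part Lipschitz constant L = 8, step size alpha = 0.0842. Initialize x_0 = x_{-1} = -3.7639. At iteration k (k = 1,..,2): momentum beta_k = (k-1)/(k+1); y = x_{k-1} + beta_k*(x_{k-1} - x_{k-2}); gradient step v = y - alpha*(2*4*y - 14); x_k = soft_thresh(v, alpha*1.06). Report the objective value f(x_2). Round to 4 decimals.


FISTA on f(x) = 4*x^2 - 14*x + 1.06*|x|
L = 8, alpha = 0.0842
Iteration 1: beta = 0.0, y = -3.7639 + 0.0*(-3.7639 + 3.7639) = -3.7639
  grad(y) = -44.1112, v = y - alpha*grad = -0.0497
  prox(v) = soft_thresh(-0.0497, 0.0893) = 0.0
Iteration 2: beta = 0.3333, y = 0.0 + 0.3333*(0.0 + 3.7639) = 1.2546
  grad(y) = -3.9629, v = y - alpha*grad = 1.5883
  prox(v) = soft_thresh(1.5883, 0.0893) = 1.4991
f(x_2) = 4*1.4991^2 - 14*1.4991 + 1.06*|1.4991| = -10.4091


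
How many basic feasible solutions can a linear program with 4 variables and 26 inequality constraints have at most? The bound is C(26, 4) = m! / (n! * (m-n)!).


Each vertex corresponds to some choice of n active constraints out of m, so the number of vertices is at most C(m, n) = m! / (n!(m-n)!).
m = 26, n = 4
Numerator: 26 * 25 * 24 * 23
Denominator: 4! = 24
C(26, 4) = 14950


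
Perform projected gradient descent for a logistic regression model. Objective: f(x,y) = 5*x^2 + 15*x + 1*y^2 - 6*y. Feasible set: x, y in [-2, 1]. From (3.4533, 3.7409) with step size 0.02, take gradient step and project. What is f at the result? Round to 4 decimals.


Step 1: Compute gradient at (3.4533, 3.7409).
grad_x = 2*5*3.4533 + 15 = 49.533
grad_y = 2*1*3.7409 - 6 = 1.4818
Step 2: Gradient step.
x_raw = 3.4533 - 0.02*49.533 = 2.4626
y_raw = 3.7409 - 0.02*1.4818 = 3.7113
Step 3: Project onto [-2, 1].
x_proj = clip(2.4626) = 1.0
y_proj = clip(3.7113) = 1.0
Step 4: Evaluate f.
f(1.0, 1.0) = 15.0


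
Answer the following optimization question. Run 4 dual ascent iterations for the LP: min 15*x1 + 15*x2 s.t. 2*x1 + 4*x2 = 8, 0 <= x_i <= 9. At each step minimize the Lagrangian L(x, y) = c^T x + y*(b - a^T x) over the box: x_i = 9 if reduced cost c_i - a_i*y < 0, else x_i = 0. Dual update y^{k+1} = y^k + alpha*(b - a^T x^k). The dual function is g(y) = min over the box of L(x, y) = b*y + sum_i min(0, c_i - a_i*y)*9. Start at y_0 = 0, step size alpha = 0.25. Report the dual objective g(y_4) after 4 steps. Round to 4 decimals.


Dual ascent for LP: min 15*x1 + 15*x2, 2*x1 + 4*x2 = 8, 0 <= x_i <= 9
Step 1: y^k = 0.0, reduced costs: (15.0, 15.0)
  x^k = (0.0, 0.0), subgradient = b - a^T x = 8.0
  y^{k+1} = 0.0 + 0.25*8.0 = 2.0
Step 2: y^k = 2.0, reduced costs: (11.0, 7.0)
  x^k = (0.0, 0.0), subgradient = b - a^T x = 8.0
  y^{k+1} = 2.0 + 0.25*8.0 = 4.0
Step 3: y^k = 4.0, reduced costs: (7.0, -1.0)
  x^k = (0.0, 9.0), subgradient = b - a^T x = -28.0
  y^{k+1} = 4.0 + 0.25*-28.0 = -3.0
Step 4: y^k = -3.0, reduced costs: (21.0, 27.0)
  x^k = (0.0, 0.0), subgradient = b - a^T x = 8.0
  y^{k+1} = -3.0 + 0.25*8.0 = -1.0
Dual objective at y_4 = -1.0: reduced costs (17.0, 19.0), box minimizer x = (0.0, 0.0)
g(y_4) = b*y + (c1 - a1*y)*x1 + (c2 - a2*y)*x2 = 8*(-1.0) + 17.0*0.0 + 19.0*0.0 = -8.0 + 0.0 + 0.0 = -8.0


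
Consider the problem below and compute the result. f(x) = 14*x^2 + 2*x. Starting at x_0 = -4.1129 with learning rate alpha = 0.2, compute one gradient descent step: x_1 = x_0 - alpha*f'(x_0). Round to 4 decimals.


We compute the gradient at x_0 and apply the update.
f'(x) = 28*x + 2
f'(-4.1129) = 28*-4.1129 + 2 = -113.1612
x_1 = -4.1129 - 0.2*-113.1612 = 18.5193


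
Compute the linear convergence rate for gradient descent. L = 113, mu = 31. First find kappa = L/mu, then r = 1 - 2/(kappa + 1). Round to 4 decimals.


Step 1: Compute the condition number.
kappa = L/mu = 113/31 = 3.6452
Step 2: Compute the convergence rate.
r = 1 - 2/(kappa + 1) = 1 - 2*mu/(L + mu) = (L - mu)/(L + mu) = 82/144 = 0.5694


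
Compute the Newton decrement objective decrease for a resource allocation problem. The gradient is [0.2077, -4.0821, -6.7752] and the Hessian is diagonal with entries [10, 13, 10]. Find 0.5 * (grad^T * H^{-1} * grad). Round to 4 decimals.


Step 1: H is diagonal, so H^(-1) * g = [0.0208, -0.314, -0.6775].
Step 2: g^T H^(-1) g = sum_i g_i^2 / H_ii
  = (0.2077)^2/10 + (-4.0821)^2/13 + (-6.7752)^2/10
  = 0.0043 + 1.2818 + 4.5903 = 5.8765
Step 3: Objective decrease = 0.5 * g^T H^(-1) g = 2.9382


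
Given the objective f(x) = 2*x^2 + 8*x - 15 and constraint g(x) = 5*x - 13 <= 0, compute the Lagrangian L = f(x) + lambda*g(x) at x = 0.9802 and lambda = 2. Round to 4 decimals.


Step 1: Evaluate f(x).
f(0.9802) = 2*0.9802^2 + 8*0.9802 - 15 = -5.2368
Step 2: Evaluate g(x).
g(0.9802) = 5*0.9802 - 13 = -8.099
Step 3: Compute Lagrangian.
L = -5.2368 + 2*-8.099 = -21.4348


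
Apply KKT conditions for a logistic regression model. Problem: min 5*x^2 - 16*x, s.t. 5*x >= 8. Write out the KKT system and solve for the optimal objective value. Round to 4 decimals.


Step 1: Try lambda = 0 (constraint inactive).
Stationarity: 2*5*x - 16 = 0
x* = 16/(2*5) = 1.6
Check constraint: 5*1.6 = 8.0 >= 8 -- satisfied.
Step 2: Compute optimal value.
f(x*) = 5*1.6^2 - 16*1.6 = -12.8


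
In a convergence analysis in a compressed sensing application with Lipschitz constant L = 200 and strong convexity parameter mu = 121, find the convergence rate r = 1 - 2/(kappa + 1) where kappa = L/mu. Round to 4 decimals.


Step 1: Compute the condition number.
kappa = L/mu = 200/121 = 1.6529
Step 2: Compute the convergence rate.
r = 1 - 2/(kappa + 1) = 1 - 2*mu/(L + mu) = (L - mu)/(L + mu) = 79/321 = 0.2461


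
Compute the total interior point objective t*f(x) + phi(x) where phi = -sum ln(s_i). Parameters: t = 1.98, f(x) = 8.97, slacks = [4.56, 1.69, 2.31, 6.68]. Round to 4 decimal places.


Step 1: Compute log-barrier.
ln values: [1.5173, 0.5247, 0.8372, 1.8991]
phi = -(1.5173 + 0.5247 + 0.8372 + 1.8991) = -4.7784
Step 2: Compute augmented objective.
t*f(x) = 1.98*8.97 = 17.7606
Total = 17.7606 - 4.7784 = 12.9822
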